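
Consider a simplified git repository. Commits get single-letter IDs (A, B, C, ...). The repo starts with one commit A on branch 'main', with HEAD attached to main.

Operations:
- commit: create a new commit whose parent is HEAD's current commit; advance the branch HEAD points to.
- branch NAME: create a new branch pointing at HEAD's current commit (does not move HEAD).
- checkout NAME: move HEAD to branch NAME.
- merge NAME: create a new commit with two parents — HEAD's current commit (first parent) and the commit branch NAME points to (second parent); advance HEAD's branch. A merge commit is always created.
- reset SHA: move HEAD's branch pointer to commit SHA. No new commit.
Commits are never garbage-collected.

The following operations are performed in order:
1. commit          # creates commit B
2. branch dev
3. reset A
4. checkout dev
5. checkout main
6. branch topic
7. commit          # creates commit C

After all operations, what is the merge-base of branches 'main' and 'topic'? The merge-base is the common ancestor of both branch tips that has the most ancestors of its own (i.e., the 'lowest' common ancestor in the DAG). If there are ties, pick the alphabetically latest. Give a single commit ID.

After op 1 (commit): HEAD=main@B [main=B]
After op 2 (branch): HEAD=main@B [dev=B main=B]
After op 3 (reset): HEAD=main@A [dev=B main=A]
After op 4 (checkout): HEAD=dev@B [dev=B main=A]
After op 5 (checkout): HEAD=main@A [dev=B main=A]
After op 6 (branch): HEAD=main@A [dev=B main=A topic=A]
After op 7 (commit): HEAD=main@C [dev=B main=C topic=A]
ancestors(main=C): ['A', 'C']
ancestors(topic=A): ['A']
common: ['A']

Answer: A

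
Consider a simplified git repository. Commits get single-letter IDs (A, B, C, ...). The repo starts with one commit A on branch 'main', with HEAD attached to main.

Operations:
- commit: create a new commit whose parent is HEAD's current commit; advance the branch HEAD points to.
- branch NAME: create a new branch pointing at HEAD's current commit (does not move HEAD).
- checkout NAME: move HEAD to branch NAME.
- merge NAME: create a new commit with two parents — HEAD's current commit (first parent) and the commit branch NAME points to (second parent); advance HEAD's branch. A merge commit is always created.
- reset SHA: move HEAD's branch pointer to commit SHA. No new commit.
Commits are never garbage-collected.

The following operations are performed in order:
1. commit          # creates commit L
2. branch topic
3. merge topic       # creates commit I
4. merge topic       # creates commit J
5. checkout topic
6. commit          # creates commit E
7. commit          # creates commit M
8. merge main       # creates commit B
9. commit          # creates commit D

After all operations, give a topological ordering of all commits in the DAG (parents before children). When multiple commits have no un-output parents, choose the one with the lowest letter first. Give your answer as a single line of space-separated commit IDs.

Answer: A L E I J M B D

Derivation:
After op 1 (commit): HEAD=main@L [main=L]
After op 2 (branch): HEAD=main@L [main=L topic=L]
After op 3 (merge): HEAD=main@I [main=I topic=L]
After op 4 (merge): HEAD=main@J [main=J topic=L]
After op 5 (checkout): HEAD=topic@L [main=J topic=L]
After op 6 (commit): HEAD=topic@E [main=J topic=E]
After op 7 (commit): HEAD=topic@M [main=J topic=M]
After op 8 (merge): HEAD=topic@B [main=J topic=B]
After op 9 (commit): HEAD=topic@D [main=J topic=D]
commit A: parents=[]
commit B: parents=['M', 'J']
commit D: parents=['B']
commit E: parents=['L']
commit I: parents=['L', 'L']
commit J: parents=['I', 'L']
commit L: parents=['A']
commit M: parents=['E']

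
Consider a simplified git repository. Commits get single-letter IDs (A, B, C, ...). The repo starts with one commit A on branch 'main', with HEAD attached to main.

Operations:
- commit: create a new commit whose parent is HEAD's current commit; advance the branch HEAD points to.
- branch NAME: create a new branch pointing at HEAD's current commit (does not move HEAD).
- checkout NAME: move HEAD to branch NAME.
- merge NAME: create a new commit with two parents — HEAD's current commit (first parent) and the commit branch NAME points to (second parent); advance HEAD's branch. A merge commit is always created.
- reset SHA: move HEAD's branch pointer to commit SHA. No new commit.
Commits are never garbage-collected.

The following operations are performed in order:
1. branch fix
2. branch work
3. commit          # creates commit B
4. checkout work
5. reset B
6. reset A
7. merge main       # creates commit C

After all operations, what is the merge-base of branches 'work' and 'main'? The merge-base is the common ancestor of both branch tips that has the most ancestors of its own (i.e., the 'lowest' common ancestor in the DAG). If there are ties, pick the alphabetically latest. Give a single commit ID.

Answer: B

Derivation:
After op 1 (branch): HEAD=main@A [fix=A main=A]
After op 2 (branch): HEAD=main@A [fix=A main=A work=A]
After op 3 (commit): HEAD=main@B [fix=A main=B work=A]
After op 4 (checkout): HEAD=work@A [fix=A main=B work=A]
After op 5 (reset): HEAD=work@B [fix=A main=B work=B]
After op 6 (reset): HEAD=work@A [fix=A main=B work=A]
After op 7 (merge): HEAD=work@C [fix=A main=B work=C]
ancestors(work=C): ['A', 'B', 'C']
ancestors(main=B): ['A', 'B']
common: ['A', 'B']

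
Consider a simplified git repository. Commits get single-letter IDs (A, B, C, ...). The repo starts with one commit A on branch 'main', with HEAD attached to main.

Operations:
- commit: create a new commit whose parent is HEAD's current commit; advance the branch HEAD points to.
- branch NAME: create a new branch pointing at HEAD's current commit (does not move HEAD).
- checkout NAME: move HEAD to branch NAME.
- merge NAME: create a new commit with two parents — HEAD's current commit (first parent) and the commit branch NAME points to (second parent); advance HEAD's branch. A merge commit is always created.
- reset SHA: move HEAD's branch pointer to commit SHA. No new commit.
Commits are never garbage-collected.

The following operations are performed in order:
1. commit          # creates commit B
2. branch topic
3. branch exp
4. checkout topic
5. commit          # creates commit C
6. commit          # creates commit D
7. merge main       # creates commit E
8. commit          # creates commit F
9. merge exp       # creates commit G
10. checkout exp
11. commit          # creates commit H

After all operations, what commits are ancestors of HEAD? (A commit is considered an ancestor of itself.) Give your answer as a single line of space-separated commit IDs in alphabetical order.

After op 1 (commit): HEAD=main@B [main=B]
After op 2 (branch): HEAD=main@B [main=B topic=B]
After op 3 (branch): HEAD=main@B [exp=B main=B topic=B]
After op 4 (checkout): HEAD=topic@B [exp=B main=B topic=B]
After op 5 (commit): HEAD=topic@C [exp=B main=B topic=C]
After op 6 (commit): HEAD=topic@D [exp=B main=B topic=D]
After op 7 (merge): HEAD=topic@E [exp=B main=B topic=E]
After op 8 (commit): HEAD=topic@F [exp=B main=B topic=F]
After op 9 (merge): HEAD=topic@G [exp=B main=B topic=G]
After op 10 (checkout): HEAD=exp@B [exp=B main=B topic=G]
After op 11 (commit): HEAD=exp@H [exp=H main=B topic=G]

Answer: A B H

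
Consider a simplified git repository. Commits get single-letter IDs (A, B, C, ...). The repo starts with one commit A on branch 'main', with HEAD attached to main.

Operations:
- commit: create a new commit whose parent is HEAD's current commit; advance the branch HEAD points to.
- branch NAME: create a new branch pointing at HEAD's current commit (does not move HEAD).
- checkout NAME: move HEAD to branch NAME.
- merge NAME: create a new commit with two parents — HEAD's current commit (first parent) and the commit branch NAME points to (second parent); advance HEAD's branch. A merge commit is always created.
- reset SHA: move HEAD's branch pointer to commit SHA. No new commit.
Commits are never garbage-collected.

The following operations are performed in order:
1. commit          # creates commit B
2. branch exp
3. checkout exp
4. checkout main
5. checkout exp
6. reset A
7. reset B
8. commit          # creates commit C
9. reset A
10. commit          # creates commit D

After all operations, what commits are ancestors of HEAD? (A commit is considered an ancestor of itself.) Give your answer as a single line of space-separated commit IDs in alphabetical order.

After op 1 (commit): HEAD=main@B [main=B]
After op 2 (branch): HEAD=main@B [exp=B main=B]
After op 3 (checkout): HEAD=exp@B [exp=B main=B]
After op 4 (checkout): HEAD=main@B [exp=B main=B]
After op 5 (checkout): HEAD=exp@B [exp=B main=B]
After op 6 (reset): HEAD=exp@A [exp=A main=B]
After op 7 (reset): HEAD=exp@B [exp=B main=B]
After op 8 (commit): HEAD=exp@C [exp=C main=B]
After op 9 (reset): HEAD=exp@A [exp=A main=B]
After op 10 (commit): HEAD=exp@D [exp=D main=B]

Answer: A D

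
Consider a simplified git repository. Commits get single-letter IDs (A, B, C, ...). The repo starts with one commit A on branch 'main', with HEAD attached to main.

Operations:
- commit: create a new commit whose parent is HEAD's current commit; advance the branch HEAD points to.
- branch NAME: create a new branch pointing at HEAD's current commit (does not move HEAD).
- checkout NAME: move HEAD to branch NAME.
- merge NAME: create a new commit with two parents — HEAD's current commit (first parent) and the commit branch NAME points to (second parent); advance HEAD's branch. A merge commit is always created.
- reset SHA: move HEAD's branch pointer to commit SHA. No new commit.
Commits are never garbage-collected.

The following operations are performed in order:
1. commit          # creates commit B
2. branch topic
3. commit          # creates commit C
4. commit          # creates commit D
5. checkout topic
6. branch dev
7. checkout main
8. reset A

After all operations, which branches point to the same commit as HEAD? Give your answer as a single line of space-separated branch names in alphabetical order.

Answer: main

Derivation:
After op 1 (commit): HEAD=main@B [main=B]
After op 2 (branch): HEAD=main@B [main=B topic=B]
After op 3 (commit): HEAD=main@C [main=C topic=B]
After op 4 (commit): HEAD=main@D [main=D topic=B]
After op 5 (checkout): HEAD=topic@B [main=D topic=B]
After op 6 (branch): HEAD=topic@B [dev=B main=D topic=B]
After op 7 (checkout): HEAD=main@D [dev=B main=D topic=B]
After op 8 (reset): HEAD=main@A [dev=B main=A topic=B]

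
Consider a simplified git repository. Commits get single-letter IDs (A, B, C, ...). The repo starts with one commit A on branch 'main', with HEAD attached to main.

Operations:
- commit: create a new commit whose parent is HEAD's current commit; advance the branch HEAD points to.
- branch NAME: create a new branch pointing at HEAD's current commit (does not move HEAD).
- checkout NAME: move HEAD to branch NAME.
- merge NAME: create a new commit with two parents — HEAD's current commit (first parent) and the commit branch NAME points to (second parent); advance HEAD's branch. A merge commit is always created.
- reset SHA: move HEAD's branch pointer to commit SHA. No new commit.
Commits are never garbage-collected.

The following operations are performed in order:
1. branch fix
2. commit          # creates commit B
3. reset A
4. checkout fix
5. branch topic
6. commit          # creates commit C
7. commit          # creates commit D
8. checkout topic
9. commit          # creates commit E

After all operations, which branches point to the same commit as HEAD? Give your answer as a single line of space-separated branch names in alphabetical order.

After op 1 (branch): HEAD=main@A [fix=A main=A]
After op 2 (commit): HEAD=main@B [fix=A main=B]
After op 3 (reset): HEAD=main@A [fix=A main=A]
After op 4 (checkout): HEAD=fix@A [fix=A main=A]
After op 5 (branch): HEAD=fix@A [fix=A main=A topic=A]
After op 6 (commit): HEAD=fix@C [fix=C main=A topic=A]
After op 7 (commit): HEAD=fix@D [fix=D main=A topic=A]
After op 8 (checkout): HEAD=topic@A [fix=D main=A topic=A]
After op 9 (commit): HEAD=topic@E [fix=D main=A topic=E]

Answer: topic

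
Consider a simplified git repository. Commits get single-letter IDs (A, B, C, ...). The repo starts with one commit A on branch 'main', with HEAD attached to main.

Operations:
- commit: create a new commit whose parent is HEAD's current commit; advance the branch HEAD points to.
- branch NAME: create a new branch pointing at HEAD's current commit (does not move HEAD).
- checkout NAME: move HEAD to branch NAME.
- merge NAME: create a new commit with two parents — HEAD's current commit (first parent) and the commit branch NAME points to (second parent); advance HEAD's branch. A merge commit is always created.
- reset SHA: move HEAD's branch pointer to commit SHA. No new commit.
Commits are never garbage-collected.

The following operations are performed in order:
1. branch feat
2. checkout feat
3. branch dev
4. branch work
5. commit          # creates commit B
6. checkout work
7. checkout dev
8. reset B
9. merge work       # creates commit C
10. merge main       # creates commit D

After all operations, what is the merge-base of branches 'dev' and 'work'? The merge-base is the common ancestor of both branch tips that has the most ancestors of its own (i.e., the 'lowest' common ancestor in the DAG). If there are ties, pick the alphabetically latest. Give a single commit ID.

After op 1 (branch): HEAD=main@A [feat=A main=A]
After op 2 (checkout): HEAD=feat@A [feat=A main=A]
After op 3 (branch): HEAD=feat@A [dev=A feat=A main=A]
After op 4 (branch): HEAD=feat@A [dev=A feat=A main=A work=A]
After op 5 (commit): HEAD=feat@B [dev=A feat=B main=A work=A]
After op 6 (checkout): HEAD=work@A [dev=A feat=B main=A work=A]
After op 7 (checkout): HEAD=dev@A [dev=A feat=B main=A work=A]
After op 8 (reset): HEAD=dev@B [dev=B feat=B main=A work=A]
After op 9 (merge): HEAD=dev@C [dev=C feat=B main=A work=A]
After op 10 (merge): HEAD=dev@D [dev=D feat=B main=A work=A]
ancestors(dev=D): ['A', 'B', 'C', 'D']
ancestors(work=A): ['A']
common: ['A']

Answer: A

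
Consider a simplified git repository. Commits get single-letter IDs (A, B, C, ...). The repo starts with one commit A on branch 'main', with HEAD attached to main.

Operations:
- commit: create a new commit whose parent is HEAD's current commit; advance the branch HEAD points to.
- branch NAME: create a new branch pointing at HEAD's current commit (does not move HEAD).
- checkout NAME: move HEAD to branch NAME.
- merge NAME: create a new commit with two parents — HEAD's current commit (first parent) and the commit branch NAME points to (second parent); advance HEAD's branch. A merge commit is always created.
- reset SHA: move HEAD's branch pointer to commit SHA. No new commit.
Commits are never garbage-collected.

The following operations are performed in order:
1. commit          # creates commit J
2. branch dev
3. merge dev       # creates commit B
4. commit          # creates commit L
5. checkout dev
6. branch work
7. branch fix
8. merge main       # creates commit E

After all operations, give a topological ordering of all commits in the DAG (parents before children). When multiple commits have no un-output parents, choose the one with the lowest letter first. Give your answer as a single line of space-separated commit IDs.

Answer: A J B L E

Derivation:
After op 1 (commit): HEAD=main@J [main=J]
After op 2 (branch): HEAD=main@J [dev=J main=J]
After op 3 (merge): HEAD=main@B [dev=J main=B]
After op 4 (commit): HEAD=main@L [dev=J main=L]
After op 5 (checkout): HEAD=dev@J [dev=J main=L]
After op 6 (branch): HEAD=dev@J [dev=J main=L work=J]
After op 7 (branch): HEAD=dev@J [dev=J fix=J main=L work=J]
After op 8 (merge): HEAD=dev@E [dev=E fix=J main=L work=J]
commit A: parents=[]
commit B: parents=['J', 'J']
commit E: parents=['J', 'L']
commit J: parents=['A']
commit L: parents=['B']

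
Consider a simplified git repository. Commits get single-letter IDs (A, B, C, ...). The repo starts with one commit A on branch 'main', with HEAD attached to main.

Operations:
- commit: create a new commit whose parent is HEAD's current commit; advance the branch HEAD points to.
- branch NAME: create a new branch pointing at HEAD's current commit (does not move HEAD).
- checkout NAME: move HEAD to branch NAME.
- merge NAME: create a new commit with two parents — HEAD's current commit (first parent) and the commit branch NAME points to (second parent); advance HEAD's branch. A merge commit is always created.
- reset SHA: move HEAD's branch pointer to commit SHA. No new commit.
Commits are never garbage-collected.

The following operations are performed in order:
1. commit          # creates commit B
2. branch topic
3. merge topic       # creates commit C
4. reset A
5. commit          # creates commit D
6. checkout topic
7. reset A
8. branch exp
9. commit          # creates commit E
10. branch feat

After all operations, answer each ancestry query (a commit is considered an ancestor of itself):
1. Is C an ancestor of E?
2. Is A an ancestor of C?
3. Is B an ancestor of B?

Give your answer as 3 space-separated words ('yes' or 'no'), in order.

After op 1 (commit): HEAD=main@B [main=B]
After op 2 (branch): HEAD=main@B [main=B topic=B]
After op 3 (merge): HEAD=main@C [main=C topic=B]
After op 4 (reset): HEAD=main@A [main=A topic=B]
After op 5 (commit): HEAD=main@D [main=D topic=B]
After op 6 (checkout): HEAD=topic@B [main=D topic=B]
After op 7 (reset): HEAD=topic@A [main=D topic=A]
After op 8 (branch): HEAD=topic@A [exp=A main=D topic=A]
After op 9 (commit): HEAD=topic@E [exp=A main=D topic=E]
After op 10 (branch): HEAD=topic@E [exp=A feat=E main=D topic=E]
ancestors(E) = {A,E}; C in? no
ancestors(C) = {A,B,C}; A in? yes
ancestors(B) = {A,B}; B in? yes

Answer: no yes yes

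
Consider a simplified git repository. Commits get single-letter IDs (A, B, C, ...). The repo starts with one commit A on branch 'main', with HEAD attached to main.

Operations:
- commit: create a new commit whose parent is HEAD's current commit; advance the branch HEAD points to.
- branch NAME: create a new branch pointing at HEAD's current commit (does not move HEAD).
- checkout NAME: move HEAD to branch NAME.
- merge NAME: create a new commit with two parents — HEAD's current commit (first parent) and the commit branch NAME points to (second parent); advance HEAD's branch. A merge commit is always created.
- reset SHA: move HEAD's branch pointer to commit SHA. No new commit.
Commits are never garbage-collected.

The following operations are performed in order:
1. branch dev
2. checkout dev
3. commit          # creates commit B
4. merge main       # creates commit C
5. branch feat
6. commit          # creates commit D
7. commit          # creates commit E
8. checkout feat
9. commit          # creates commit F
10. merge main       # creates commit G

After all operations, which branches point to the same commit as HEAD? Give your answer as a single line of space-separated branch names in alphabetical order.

Answer: feat

Derivation:
After op 1 (branch): HEAD=main@A [dev=A main=A]
After op 2 (checkout): HEAD=dev@A [dev=A main=A]
After op 3 (commit): HEAD=dev@B [dev=B main=A]
After op 4 (merge): HEAD=dev@C [dev=C main=A]
After op 5 (branch): HEAD=dev@C [dev=C feat=C main=A]
After op 6 (commit): HEAD=dev@D [dev=D feat=C main=A]
After op 7 (commit): HEAD=dev@E [dev=E feat=C main=A]
After op 8 (checkout): HEAD=feat@C [dev=E feat=C main=A]
After op 9 (commit): HEAD=feat@F [dev=E feat=F main=A]
After op 10 (merge): HEAD=feat@G [dev=E feat=G main=A]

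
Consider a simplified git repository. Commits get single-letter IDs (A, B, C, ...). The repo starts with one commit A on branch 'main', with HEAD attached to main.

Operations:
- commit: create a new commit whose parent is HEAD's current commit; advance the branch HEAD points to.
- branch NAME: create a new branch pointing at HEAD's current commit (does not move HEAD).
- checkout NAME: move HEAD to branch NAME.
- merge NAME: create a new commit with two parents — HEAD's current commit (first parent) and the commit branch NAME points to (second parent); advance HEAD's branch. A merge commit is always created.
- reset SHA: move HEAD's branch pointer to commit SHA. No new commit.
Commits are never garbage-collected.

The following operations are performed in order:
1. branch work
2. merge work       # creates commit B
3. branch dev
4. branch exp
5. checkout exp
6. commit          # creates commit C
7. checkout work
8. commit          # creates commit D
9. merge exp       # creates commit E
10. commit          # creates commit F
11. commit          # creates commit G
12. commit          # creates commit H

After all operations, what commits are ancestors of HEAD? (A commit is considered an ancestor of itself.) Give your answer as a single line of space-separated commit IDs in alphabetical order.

After op 1 (branch): HEAD=main@A [main=A work=A]
After op 2 (merge): HEAD=main@B [main=B work=A]
After op 3 (branch): HEAD=main@B [dev=B main=B work=A]
After op 4 (branch): HEAD=main@B [dev=B exp=B main=B work=A]
After op 5 (checkout): HEAD=exp@B [dev=B exp=B main=B work=A]
After op 6 (commit): HEAD=exp@C [dev=B exp=C main=B work=A]
After op 7 (checkout): HEAD=work@A [dev=B exp=C main=B work=A]
After op 8 (commit): HEAD=work@D [dev=B exp=C main=B work=D]
After op 9 (merge): HEAD=work@E [dev=B exp=C main=B work=E]
After op 10 (commit): HEAD=work@F [dev=B exp=C main=B work=F]
After op 11 (commit): HEAD=work@G [dev=B exp=C main=B work=G]
After op 12 (commit): HEAD=work@H [dev=B exp=C main=B work=H]

Answer: A B C D E F G H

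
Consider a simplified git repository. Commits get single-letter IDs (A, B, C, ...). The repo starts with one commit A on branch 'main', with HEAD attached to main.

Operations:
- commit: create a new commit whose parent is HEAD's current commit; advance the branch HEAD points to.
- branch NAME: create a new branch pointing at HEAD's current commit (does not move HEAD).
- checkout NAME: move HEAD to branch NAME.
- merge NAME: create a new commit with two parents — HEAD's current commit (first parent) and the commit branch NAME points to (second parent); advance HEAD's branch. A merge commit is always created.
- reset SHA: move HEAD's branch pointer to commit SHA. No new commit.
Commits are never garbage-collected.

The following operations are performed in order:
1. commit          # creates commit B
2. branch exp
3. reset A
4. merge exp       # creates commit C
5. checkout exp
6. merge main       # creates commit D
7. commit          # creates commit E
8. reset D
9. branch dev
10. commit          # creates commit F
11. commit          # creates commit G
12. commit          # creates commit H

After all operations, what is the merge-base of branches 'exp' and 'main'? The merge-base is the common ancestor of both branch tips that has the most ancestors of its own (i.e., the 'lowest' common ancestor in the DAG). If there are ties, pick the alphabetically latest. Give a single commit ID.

After op 1 (commit): HEAD=main@B [main=B]
After op 2 (branch): HEAD=main@B [exp=B main=B]
After op 3 (reset): HEAD=main@A [exp=B main=A]
After op 4 (merge): HEAD=main@C [exp=B main=C]
After op 5 (checkout): HEAD=exp@B [exp=B main=C]
After op 6 (merge): HEAD=exp@D [exp=D main=C]
After op 7 (commit): HEAD=exp@E [exp=E main=C]
After op 8 (reset): HEAD=exp@D [exp=D main=C]
After op 9 (branch): HEAD=exp@D [dev=D exp=D main=C]
After op 10 (commit): HEAD=exp@F [dev=D exp=F main=C]
After op 11 (commit): HEAD=exp@G [dev=D exp=G main=C]
After op 12 (commit): HEAD=exp@H [dev=D exp=H main=C]
ancestors(exp=H): ['A', 'B', 'C', 'D', 'F', 'G', 'H']
ancestors(main=C): ['A', 'B', 'C']
common: ['A', 'B', 'C']

Answer: C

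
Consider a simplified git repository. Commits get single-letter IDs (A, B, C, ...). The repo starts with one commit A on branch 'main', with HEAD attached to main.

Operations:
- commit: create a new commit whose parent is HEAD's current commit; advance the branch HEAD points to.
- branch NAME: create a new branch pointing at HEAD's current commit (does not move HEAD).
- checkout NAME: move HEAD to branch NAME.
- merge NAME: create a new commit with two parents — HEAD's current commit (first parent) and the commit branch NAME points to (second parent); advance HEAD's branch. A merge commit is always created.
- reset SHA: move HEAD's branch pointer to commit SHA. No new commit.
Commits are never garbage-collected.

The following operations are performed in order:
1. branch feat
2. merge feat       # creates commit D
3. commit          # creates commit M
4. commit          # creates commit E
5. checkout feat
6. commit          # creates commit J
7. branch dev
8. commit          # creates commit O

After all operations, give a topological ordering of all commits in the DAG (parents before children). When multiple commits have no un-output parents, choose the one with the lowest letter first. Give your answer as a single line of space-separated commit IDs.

Answer: A D J M E O

Derivation:
After op 1 (branch): HEAD=main@A [feat=A main=A]
After op 2 (merge): HEAD=main@D [feat=A main=D]
After op 3 (commit): HEAD=main@M [feat=A main=M]
After op 4 (commit): HEAD=main@E [feat=A main=E]
After op 5 (checkout): HEAD=feat@A [feat=A main=E]
After op 6 (commit): HEAD=feat@J [feat=J main=E]
After op 7 (branch): HEAD=feat@J [dev=J feat=J main=E]
After op 8 (commit): HEAD=feat@O [dev=J feat=O main=E]
commit A: parents=[]
commit D: parents=['A', 'A']
commit E: parents=['M']
commit J: parents=['A']
commit M: parents=['D']
commit O: parents=['J']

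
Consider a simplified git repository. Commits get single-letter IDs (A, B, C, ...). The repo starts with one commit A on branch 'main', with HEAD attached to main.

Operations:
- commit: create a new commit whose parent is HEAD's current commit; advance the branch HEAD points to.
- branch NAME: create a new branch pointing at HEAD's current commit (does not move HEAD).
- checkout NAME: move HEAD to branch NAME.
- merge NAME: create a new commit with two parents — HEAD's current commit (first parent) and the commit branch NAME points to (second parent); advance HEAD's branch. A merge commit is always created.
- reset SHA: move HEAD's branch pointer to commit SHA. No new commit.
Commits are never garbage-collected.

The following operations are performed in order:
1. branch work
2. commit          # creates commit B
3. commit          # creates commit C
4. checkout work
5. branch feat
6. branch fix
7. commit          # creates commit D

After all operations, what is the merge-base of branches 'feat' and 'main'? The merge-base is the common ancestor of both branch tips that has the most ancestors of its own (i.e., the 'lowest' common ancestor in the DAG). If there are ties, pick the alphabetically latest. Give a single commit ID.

Answer: A

Derivation:
After op 1 (branch): HEAD=main@A [main=A work=A]
After op 2 (commit): HEAD=main@B [main=B work=A]
After op 3 (commit): HEAD=main@C [main=C work=A]
After op 4 (checkout): HEAD=work@A [main=C work=A]
After op 5 (branch): HEAD=work@A [feat=A main=C work=A]
After op 6 (branch): HEAD=work@A [feat=A fix=A main=C work=A]
After op 7 (commit): HEAD=work@D [feat=A fix=A main=C work=D]
ancestors(feat=A): ['A']
ancestors(main=C): ['A', 'B', 'C']
common: ['A']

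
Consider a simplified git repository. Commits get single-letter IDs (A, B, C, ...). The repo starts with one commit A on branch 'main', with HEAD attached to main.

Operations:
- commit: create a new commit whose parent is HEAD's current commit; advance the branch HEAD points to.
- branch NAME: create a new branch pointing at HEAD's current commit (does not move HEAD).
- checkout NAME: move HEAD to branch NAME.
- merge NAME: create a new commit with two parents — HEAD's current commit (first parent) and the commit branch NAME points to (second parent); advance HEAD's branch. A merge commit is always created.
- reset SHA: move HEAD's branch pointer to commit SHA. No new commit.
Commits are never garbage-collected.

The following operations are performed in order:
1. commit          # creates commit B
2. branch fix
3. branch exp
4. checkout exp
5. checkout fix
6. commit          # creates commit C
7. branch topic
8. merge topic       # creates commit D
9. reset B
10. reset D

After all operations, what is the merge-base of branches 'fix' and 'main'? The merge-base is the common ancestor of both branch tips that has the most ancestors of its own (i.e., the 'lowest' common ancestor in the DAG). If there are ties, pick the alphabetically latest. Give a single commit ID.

Answer: B

Derivation:
After op 1 (commit): HEAD=main@B [main=B]
After op 2 (branch): HEAD=main@B [fix=B main=B]
After op 3 (branch): HEAD=main@B [exp=B fix=B main=B]
After op 4 (checkout): HEAD=exp@B [exp=B fix=B main=B]
After op 5 (checkout): HEAD=fix@B [exp=B fix=B main=B]
After op 6 (commit): HEAD=fix@C [exp=B fix=C main=B]
After op 7 (branch): HEAD=fix@C [exp=B fix=C main=B topic=C]
After op 8 (merge): HEAD=fix@D [exp=B fix=D main=B topic=C]
After op 9 (reset): HEAD=fix@B [exp=B fix=B main=B topic=C]
After op 10 (reset): HEAD=fix@D [exp=B fix=D main=B topic=C]
ancestors(fix=D): ['A', 'B', 'C', 'D']
ancestors(main=B): ['A', 'B']
common: ['A', 'B']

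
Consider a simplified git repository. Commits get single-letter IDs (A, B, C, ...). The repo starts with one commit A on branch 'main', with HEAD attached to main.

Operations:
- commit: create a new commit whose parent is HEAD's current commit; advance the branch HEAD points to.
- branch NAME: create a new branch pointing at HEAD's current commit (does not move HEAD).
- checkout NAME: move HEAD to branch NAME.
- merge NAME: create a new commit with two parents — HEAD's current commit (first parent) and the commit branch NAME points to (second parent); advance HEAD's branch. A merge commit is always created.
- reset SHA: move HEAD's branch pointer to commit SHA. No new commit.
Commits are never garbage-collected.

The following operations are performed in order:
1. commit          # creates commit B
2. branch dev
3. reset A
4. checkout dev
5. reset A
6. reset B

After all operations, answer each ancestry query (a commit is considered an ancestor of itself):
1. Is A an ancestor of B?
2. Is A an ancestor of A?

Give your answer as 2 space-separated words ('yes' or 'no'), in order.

After op 1 (commit): HEAD=main@B [main=B]
After op 2 (branch): HEAD=main@B [dev=B main=B]
After op 3 (reset): HEAD=main@A [dev=B main=A]
After op 4 (checkout): HEAD=dev@B [dev=B main=A]
After op 5 (reset): HEAD=dev@A [dev=A main=A]
After op 6 (reset): HEAD=dev@B [dev=B main=A]
ancestors(B) = {A,B}; A in? yes
ancestors(A) = {A}; A in? yes

Answer: yes yes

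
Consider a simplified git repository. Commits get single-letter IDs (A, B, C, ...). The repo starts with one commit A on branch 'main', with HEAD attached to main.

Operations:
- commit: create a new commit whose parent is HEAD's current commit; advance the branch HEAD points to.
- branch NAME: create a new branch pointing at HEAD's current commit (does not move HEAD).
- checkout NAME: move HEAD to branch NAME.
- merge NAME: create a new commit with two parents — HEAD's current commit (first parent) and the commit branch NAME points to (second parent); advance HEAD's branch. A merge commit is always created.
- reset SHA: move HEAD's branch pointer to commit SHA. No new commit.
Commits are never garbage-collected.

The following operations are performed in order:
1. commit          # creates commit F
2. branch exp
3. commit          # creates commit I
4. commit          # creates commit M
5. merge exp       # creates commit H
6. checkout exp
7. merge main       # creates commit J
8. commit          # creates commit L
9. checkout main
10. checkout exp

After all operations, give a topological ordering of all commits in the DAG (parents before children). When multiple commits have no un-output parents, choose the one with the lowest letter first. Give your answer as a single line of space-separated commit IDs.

After op 1 (commit): HEAD=main@F [main=F]
After op 2 (branch): HEAD=main@F [exp=F main=F]
After op 3 (commit): HEAD=main@I [exp=F main=I]
After op 4 (commit): HEAD=main@M [exp=F main=M]
After op 5 (merge): HEAD=main@H [exp=F main=H]
After op 6 (checkout): HEAD=exp@F [exp=F main=H]
After op 7 (merge): HEAD=exp@J [exp=J main=H]
After op 8 (commit): HEAD=exp@L [exp=L main=H]
After op 9 (checkout): HEAD=main@H [exp=L main=H]
After op 10 (checkout): HEAD=exp@L [exp=L main=H]
commit A: parents=[]
commit F: parents=['A']
commit H: parents=['M', 'F']
commit I: parents=['F']
commit J: parents=['F', 'H']
commit L: parents=['J']
commit M: parents=['I']

Answer: A F I M H J L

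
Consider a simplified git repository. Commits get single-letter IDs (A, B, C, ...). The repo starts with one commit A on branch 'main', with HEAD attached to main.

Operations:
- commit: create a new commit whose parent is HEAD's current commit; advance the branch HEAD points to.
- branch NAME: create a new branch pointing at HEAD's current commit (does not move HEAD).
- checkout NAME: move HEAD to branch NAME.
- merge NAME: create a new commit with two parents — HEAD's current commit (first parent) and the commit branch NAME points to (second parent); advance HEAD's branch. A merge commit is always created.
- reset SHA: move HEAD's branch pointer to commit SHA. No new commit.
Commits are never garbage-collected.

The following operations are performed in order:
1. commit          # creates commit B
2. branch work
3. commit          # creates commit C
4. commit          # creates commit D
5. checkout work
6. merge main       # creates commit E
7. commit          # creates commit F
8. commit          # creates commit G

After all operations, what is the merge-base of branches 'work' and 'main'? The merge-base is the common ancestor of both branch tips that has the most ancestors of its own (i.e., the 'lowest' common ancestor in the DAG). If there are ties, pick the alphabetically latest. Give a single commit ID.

After op 1 (commit): HEAD=main@B [main=B]
After op 2 (branch): HEAD=main@B [main=B work=B]
After op 3 (commit): HEAD=main@C [main=C work=B]
After op 4 (commit): HEAD=main@D [main=D work=B]
After op 5 (checkout): HEAD=work@B [main=D work=B]
After op 6 (merge): HEAD=work@E [main=D work=E]
After op 7 (commit): HEAD=work@F [main=D work=F]
After op 8 (commit): HEAD=work@G [main=D work=G]
ancestors(work=G): ['A', 'B', 'C', 'D', 'E', 'F', 'G']
ancestors(main=D): ['A', 'B', 'C', 'D']
common: ['A', 'B', 'C', 'D']

Answer: D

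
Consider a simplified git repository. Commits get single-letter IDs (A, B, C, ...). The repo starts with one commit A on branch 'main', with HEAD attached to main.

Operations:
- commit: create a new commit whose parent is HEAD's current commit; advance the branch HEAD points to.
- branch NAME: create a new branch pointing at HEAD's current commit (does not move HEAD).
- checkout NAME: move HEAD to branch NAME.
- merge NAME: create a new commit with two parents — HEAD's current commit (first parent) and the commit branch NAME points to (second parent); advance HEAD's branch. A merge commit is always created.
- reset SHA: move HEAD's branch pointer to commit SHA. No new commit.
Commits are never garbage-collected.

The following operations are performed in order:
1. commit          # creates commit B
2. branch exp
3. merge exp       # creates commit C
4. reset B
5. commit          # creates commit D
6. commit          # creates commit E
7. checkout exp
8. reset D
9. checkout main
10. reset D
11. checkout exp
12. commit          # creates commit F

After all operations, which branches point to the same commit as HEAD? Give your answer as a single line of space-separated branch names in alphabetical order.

Answer: exp

Derivation:
After op 1 (commit): HEAD=main@B [main=B]
After op 2 (branch): HEAD=main@B [exp=B main=B]
After op 3 (merge): HEAD=main@C [exp=B main=C]
After op 4 (reset): HEAD=main@B [exp=B main=B]
After op 5 (commit): HEAD=main@D [exp=B main=D]
After op 6 (commit): HEAD=main@E [exp=B main=E]
After op 7 (checkout): HEAD=exp@B [exp=B main=E]
After op 8 (reset): HEAD=exp@D [exp=D main=E]
After op 9 (checkout): HEAD=main@E [exp=D main=E]
After op 10 (reset): HEAD=main@D [exp=D main=D]
After op 11 (checkout): HEAD=exp@D [exp=D main=D]
After op 12 (commit): HEAD=exp@F [exp=F main=D]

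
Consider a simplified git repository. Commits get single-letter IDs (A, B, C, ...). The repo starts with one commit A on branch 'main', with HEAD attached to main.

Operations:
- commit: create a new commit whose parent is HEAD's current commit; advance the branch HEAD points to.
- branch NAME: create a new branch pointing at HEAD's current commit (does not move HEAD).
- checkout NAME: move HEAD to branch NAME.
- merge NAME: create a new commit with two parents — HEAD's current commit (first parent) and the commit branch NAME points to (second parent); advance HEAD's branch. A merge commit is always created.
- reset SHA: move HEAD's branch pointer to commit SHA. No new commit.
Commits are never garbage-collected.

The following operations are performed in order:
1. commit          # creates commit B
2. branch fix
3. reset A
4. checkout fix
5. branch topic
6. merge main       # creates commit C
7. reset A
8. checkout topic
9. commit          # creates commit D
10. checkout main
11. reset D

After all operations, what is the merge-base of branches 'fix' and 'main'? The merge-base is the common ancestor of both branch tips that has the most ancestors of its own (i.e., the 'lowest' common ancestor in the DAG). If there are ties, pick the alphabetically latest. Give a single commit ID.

Answer: A

Derivation:
After op 1 (commit): HEAD=main@B [main=B]
After op 2 (branch): HEAD=main@B [fix=B main=B]
After op 3 (reset): HEAD=main@A [fix=B main=A]
After op 4 (checkout): HEAD=fix@B [fix=B main=A]
After op 5 (branch): HEAD=fix@B [fix=B main=A topic=B]
After op 6 (merge): HEAD=fix@C [fix=C main=A topic=B]
After op 7 (reset): HEAD=fix@A [fix=A main=A topic=B]
After op 8 (checkout): HEAD=topic@B [fix=A main=A topic=B]
After op 9 (commit): HEAD=topic@D [fix=A main=A topic=D]
After op 10 (checkout): HEAD=main@A [fix=A main=A topic=D]
After op 11 (reset): HEAD=main@D [fix=A main=D topic=D]
ancestors(fix=A): ['A']
ancestors(main=D): ['A', 'B', 'D']
common: ['A']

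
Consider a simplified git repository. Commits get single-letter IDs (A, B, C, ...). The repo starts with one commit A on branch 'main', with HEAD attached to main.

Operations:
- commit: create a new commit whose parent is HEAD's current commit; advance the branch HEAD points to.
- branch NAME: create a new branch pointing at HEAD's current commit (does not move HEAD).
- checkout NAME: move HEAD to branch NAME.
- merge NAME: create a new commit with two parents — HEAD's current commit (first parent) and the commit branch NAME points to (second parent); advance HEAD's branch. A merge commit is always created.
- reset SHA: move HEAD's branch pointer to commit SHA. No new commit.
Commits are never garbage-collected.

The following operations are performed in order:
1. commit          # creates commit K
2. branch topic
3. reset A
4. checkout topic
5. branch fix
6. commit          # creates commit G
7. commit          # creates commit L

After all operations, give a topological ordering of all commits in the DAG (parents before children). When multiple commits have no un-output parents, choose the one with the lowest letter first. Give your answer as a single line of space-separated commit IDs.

After op 1 (commit): HEAD=main@K [main=K]
After op 2 (branch): HEAD=main@K [main=K topic=K]
After op 3 (reset): HEAD=main@A [main=A topic=K]
After op 4 (checkout): HEAD=topic@K [main=A topic=K]
After op 5 (branch): HEAD=topic@K [fix=K main=A topic=K]
After op 6 (commit): HEAD=topic@G [fix=K main=A topic=G]
After op 7 (commit): HEAD=topic@L [fix=K main=A topic=L]
commit A: parents=[]
commit G: parents=['K']
commit K: parents=['A']
commit L: parents=['G']

Answer: A K G L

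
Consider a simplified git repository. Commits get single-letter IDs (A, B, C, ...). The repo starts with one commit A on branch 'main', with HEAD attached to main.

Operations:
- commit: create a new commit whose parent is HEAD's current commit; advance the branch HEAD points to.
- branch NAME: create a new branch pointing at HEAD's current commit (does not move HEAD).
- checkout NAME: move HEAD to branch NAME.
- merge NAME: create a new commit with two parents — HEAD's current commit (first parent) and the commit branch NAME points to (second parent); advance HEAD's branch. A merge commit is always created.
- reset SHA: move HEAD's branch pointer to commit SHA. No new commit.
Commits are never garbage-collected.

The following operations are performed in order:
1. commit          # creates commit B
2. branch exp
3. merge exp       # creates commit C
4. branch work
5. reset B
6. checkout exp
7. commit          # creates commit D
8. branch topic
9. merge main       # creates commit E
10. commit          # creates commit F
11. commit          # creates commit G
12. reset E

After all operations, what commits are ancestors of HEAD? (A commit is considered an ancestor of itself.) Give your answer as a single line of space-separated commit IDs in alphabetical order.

After op 1 (commit): HEAD=main@B [main=B]
After op 2 (branch): HEAD=main@B [exp=B main=B]
After op 3 (merge): HEAD=main@C [exp=B main=C]
After op 4 (branch): HEAD=main@C [exp=B main=C work=C]
After op 5 (reset): HEAD=main@B [exp=B main=B work=C]
After op 6 (checkout): HEAD=exp@B [exp=B main=B work=C]
After op 7 (commit): HEAD=exp@D [exp=D main=B work=C]
After op 8 (branch): HEAD=exp@D [exp=D main=B topic=D work=C]
After op 9 (merge): HEAD=exp@E [exp=E main=B topic=D work=C]
After op 10 (commit): HEAD=exp@F [exp=F main=B topic=D work=C]
After op 11 (commit): HEAD=exp@G [exp=G main=B topic=D work=C]
After op 12 (reset): HEAD=exp@E [exp=E main=B topic=D work=C]

Answer: A B D E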